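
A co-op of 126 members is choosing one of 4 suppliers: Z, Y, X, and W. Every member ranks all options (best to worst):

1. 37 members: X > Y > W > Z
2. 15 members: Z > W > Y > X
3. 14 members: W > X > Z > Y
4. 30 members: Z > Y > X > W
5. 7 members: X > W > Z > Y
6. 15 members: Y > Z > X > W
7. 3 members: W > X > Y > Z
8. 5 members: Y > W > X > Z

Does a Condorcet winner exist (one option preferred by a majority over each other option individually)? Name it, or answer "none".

Checking pairwise contests:
X beats Z 66–60.
Z beats Y 66–60.
Y beats X 65–61.
Y beats W 87–39.
Every option loses at least one head-to-head, so there is no Condorcet winner.

none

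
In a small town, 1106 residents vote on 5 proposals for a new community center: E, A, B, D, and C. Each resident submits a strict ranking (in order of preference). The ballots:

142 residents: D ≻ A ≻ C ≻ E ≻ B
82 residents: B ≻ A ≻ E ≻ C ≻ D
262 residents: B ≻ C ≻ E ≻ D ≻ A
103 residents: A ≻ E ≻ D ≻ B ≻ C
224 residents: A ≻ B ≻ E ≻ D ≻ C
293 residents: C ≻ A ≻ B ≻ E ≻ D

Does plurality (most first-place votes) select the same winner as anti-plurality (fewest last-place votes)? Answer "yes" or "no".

Plurality — first-place votes: E 0, A 327, B 344, D 142, C 293. Winner: B.
Anti-plurality — last-place votes: E 0, A 262, B 142, D 375, C 327. Winner: E.
The two methods disagree.

no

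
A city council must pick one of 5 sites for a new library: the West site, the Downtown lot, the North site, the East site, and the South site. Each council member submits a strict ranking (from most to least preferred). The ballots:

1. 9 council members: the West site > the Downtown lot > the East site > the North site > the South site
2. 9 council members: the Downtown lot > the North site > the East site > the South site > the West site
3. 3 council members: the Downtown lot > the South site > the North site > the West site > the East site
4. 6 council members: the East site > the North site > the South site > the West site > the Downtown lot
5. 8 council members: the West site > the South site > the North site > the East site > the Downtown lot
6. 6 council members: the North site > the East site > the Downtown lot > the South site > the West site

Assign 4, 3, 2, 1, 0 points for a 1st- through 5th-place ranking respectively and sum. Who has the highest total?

the North site

the West site: 9·4 + 9·0 + 3·1 + 6·1 + 8·4 + 6·0 = 77
the Downtown lot: 9·3 + 9·4 + 3·4 + 6·0 + 8·0 + 6·2 = 87
the North site: 9·1 + 9·3 + 3·2 + 6·3 + 8·2 + 6·4 = 100
the East site: 9·2 + 9·2 + 3·0 + 6·4 + 8·1 + 6·3 = 86
the South site: 9·0 + 9·1 + 3·3 + 6·2 + 8·3 + 6·1 = 60
the North site has the highest Borda score (100).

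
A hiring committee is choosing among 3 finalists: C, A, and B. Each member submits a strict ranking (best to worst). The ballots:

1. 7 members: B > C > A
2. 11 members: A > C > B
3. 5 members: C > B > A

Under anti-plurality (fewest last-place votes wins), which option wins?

C

Last-place votes: C 0, A 12, B 11.
C is ranked last by the fewest voters, so C wins.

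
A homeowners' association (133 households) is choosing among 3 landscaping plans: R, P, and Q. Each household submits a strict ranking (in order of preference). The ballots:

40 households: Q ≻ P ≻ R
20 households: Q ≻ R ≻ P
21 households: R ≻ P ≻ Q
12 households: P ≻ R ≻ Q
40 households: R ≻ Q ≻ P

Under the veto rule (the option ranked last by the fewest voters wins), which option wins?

Q

Last-place votes: R 40, P 60, Q 33.
Q is ranked last by the fewest voters, so Q wins.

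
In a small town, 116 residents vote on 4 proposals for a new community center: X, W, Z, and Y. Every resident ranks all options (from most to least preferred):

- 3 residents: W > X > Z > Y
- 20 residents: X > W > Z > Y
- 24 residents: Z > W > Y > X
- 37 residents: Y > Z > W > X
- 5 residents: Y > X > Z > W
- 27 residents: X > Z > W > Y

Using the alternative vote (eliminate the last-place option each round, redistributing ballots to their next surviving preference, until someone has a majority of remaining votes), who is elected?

Round 1: X 47, W 3, Z 24, Y 42. Eliminate W.
Round 2: X 50, Z 24, Y 42. Eliminate Z.
Round 3: X 50, Y 66. Y has a majority.

Y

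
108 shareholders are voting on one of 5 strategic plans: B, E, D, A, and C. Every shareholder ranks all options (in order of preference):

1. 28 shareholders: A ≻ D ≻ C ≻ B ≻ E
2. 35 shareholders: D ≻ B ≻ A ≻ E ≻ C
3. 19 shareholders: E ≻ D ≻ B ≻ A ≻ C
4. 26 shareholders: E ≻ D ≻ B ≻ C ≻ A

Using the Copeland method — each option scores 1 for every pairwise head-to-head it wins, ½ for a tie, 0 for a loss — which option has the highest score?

B: beats E, A, and C; loses to D → score 3.
E: beats C; loses to B, D, and A → score 1.
D: beats B, E, A, and C → score 4.
A: beats E and C; loses to B and D → score 2.
C: loses to B, E, D, and A → score 0.
D has the best pairwise record.

D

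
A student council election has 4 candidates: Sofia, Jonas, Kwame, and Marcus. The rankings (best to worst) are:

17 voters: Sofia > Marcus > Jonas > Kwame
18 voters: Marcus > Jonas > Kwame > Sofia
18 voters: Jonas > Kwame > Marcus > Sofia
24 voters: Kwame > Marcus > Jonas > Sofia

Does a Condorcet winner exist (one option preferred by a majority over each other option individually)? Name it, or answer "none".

none

Checking pairwise contests:
Jonas beats Sofia 60–17.
Marcus beats Jonas 59–18.
Jonas beats Kwame 53–24.
Kwame beats Marcus 42–35.
Every option loses at least one head-to-head, so there is no Condorcet winner.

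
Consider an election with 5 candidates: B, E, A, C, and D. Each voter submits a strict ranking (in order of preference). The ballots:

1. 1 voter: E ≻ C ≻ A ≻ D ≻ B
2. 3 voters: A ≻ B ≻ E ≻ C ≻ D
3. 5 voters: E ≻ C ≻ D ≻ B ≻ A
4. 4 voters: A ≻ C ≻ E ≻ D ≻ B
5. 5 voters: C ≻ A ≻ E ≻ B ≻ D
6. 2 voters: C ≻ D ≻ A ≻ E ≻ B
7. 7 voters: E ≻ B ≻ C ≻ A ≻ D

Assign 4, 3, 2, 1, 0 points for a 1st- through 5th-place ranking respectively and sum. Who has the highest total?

E

B: 1·0 + 3·3 + 5·1 + 4·0 + 5·1 + 2·0 + 7·3 = 40
E: 1·4 + 3·2 + 5·4 + 4·2 + 5·2 + 2·1 + 7·4 = 78
A: 1·2 + 3·4 + 5·0 + 4·4 + 5·3 + 2·2 + 7·1 = 56
C: 1·3 + 3·1 + 5·3 + 4·3 + 5·4 + 2·4 + 7·2 = 75
D: 1·1 + 3·0 + 5·2 + 4·1 + 5·0 + 2·3 + 7·0 = 21
E has the highest Borda score (78).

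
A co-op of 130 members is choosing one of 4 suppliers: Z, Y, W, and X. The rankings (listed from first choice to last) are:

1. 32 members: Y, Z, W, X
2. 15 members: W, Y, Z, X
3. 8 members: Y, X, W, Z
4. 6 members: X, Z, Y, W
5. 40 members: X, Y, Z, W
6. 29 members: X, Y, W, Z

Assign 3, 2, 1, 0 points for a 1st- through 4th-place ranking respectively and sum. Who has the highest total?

Z: 32·2 + 15·1 + 8·0 + 6·2 + 40·1 + 29·0 = 131
Y: 32·3 + 15·2 + 8·3 + 6·1 + 40·2 + 29·2 = 294
W: 32·1 + 15·3 + 8·1 + 6·0 + 40·0 + 29·1 = 114
X: 32·0 + 15·0 + 8·2 + 6·3 + 40·3 + 29·3 = 241
Y has the highest Borda score (294).

Y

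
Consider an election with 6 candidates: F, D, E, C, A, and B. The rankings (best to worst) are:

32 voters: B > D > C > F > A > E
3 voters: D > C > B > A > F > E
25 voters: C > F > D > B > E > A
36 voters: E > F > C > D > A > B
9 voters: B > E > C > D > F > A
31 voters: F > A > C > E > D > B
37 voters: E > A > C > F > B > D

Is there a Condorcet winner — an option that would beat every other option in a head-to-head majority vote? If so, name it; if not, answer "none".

C

C vs F: 106–67 for C.
C vs D: 138–35 for C.
C vs E: 91–82 for C.
C vs A: 105–68 for C.
C vs B: 132–41 for C.
C beats every other option head-to-head.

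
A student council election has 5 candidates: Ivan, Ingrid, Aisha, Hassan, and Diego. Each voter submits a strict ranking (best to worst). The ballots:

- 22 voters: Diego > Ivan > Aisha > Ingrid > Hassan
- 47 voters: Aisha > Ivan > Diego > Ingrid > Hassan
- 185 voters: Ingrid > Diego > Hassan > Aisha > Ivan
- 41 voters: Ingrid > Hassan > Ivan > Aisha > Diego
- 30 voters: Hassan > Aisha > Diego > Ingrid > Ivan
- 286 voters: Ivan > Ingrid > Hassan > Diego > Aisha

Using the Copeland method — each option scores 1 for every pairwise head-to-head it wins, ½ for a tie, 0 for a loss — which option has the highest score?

Ivan

Ivan: beats Ingrid, Aisha, Hassan, and Diego → score 4.
Ingrid: beats Aisha, Hassan, and Diego; loses to Ivan → score 3.
Aisha: loses to Ivan, Ingrid, Hassan, and Diego → score 0.
Hassan: beats Aisha and Diego; loses to Ivan and Ingrid → score 2.
Diego: beats Aisha; loses to Ivan, Ingrid, and Hassan → score 1.
Ivan has the best pairwise record.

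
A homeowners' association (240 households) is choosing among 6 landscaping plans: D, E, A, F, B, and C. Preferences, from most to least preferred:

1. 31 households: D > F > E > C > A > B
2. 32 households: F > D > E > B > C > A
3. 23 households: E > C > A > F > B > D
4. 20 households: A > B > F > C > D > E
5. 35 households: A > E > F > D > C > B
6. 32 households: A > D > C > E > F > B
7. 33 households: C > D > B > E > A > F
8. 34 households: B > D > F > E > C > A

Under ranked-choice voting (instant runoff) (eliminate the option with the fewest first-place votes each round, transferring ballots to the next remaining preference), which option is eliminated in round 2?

D

Round 1: D 31, E 23, A 87, F 32, B 34, C 33. Eliminate E.
Round 2: D 31, A 87, F 32, B 34, C 56. Eliminate D.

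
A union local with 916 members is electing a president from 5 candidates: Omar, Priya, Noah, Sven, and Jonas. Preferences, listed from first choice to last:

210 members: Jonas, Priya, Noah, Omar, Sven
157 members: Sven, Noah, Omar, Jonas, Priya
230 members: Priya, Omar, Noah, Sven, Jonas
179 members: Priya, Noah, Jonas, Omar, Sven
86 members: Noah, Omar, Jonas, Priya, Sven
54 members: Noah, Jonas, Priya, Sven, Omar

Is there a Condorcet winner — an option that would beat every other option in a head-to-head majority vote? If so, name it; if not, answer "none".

Checking pairwise contests:
Priya beats Omar 673–243.
Jonas beats Priya 507–409.
Priya beats Noah 619–297.
Omar beats Sven 705–211.
Omar beats Jonas 473–443.
Every option loses at least one head-to-head, so there is no Condorcet winner.

none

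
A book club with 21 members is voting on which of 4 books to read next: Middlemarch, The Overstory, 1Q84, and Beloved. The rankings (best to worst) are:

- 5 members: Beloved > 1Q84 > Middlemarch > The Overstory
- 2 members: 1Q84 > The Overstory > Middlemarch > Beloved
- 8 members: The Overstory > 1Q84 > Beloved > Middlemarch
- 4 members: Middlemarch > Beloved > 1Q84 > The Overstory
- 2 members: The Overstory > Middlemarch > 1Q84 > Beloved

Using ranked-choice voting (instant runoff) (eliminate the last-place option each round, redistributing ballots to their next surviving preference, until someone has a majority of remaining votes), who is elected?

The Overstory

Round 1: Middlemarch 4, The Overstory 10, 1Q84 2, Beloved 5. Eliminate 1Q84.
Round 2: Middlemarch 4, The Overstory 12, Beloved 5. The Overstory has a majority.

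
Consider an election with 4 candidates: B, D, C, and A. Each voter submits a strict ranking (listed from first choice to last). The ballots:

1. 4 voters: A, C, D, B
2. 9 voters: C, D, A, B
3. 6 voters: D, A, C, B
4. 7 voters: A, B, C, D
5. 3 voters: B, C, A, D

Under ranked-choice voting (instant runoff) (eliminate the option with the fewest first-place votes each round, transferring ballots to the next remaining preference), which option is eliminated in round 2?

D

Round 1: B 3, D 6, C 9, A 11. Eliminate B.
Round 2: D 6, C 12, A 11. Eliminate D.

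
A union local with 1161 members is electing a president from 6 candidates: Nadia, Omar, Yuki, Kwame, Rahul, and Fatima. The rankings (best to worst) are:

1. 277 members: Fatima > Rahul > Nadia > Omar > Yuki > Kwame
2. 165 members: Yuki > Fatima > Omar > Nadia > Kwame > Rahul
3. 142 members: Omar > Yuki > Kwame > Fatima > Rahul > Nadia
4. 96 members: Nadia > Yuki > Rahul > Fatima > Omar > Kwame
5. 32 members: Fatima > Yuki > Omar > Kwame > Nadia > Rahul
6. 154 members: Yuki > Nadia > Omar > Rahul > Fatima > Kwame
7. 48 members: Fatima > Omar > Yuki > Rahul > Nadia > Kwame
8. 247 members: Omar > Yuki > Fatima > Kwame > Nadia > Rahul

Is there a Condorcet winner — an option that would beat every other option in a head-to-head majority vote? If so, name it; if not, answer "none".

none

Checking pairwise contests:
Omar beats Nadia 634–527.
Fatima beats Omar 618–543.
Omar beats Yuki 714–447.
Nadia beats Kwame 740–421.
Nadia beats Rahul 694–467.
Yuki beats Fatima 804–357.
Every option loses at least one head-to-head, so there is no Condorcet winner.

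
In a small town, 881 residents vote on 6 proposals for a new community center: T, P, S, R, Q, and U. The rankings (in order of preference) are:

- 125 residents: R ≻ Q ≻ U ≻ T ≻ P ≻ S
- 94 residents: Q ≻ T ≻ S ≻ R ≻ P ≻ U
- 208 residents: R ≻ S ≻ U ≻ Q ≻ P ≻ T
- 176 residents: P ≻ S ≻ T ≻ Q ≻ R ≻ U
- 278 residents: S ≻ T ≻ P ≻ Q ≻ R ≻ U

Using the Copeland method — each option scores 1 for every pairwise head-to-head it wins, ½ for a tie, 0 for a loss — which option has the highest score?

S

T: beats P, R, Q, and U; loses to S → score 4.
P: beats R, Q, and U; loses to T and S → score 3.
S: beats T, P, R, Q, and U → score 5.
R: beats U; loses to T, P, S, and Q → score 1.
Q: beats R and U; loses to T, P, and S → score 2.
U: loses to T, P, S, R, and Q → score 0.
S has the best pairwise record.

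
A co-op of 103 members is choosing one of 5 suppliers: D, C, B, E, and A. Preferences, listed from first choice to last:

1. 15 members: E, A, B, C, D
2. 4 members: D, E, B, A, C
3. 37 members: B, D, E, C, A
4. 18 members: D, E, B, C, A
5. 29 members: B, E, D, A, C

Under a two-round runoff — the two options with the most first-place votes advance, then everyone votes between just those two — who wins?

Round 1 first-place votes: D 22, C 0, B 66, E 15, A 0.
B and D advance.
Runoff: B is preferred to D by 81 voters; D by 22.
B wins the runoff.

B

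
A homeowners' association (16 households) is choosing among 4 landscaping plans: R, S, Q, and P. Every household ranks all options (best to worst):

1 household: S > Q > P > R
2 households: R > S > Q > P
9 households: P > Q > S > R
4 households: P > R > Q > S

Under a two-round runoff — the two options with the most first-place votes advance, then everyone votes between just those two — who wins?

P

Round 1 first-place votes: R 2, S 1, Q 0, P 13.
P and R advance.
Runoff: P is preferred to R by 14 voters; R by 2.
P wins the runoff.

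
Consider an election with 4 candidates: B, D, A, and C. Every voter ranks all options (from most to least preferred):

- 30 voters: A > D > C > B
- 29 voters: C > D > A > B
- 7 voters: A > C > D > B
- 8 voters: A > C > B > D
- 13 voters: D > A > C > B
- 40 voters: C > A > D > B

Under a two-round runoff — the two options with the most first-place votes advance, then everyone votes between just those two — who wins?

Round 1 first-place votes: B 0, D 13, A 45, C 69.
C and A advance.
Runoff: C is preferred to A by 69 voters; A by 58.
C wins the runoff.

C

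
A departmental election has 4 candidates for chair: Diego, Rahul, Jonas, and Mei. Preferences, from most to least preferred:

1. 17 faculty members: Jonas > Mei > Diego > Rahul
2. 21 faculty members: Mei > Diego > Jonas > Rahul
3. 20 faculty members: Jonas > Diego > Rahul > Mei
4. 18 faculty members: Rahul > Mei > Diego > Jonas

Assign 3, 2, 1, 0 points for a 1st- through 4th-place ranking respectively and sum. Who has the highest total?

Diego: 17·1 + 21·2 + 20·2 + 18·1 = 117
Rahul: 17·0 + 21·0 + 20·1 + 18·3 = 74
Jonas: 17·3 + 21·1 + 20·3 + 18·0 = 132
Mei: 17·2 + 21·3 + 20·0 + 18·2 = 133
Mei has the highest Borda score (133).

Mei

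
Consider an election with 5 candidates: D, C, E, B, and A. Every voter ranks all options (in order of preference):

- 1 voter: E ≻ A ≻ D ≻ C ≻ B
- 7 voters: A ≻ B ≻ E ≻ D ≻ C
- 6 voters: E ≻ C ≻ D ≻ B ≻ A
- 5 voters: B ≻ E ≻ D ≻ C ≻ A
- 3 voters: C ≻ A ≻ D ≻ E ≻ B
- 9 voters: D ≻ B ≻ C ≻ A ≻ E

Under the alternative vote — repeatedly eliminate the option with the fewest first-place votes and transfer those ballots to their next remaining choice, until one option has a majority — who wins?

A

Round 1: D 9, C 3, E 7, B 5, A 7. Eliminate C.
Round 2: D 9, E 7, B 5, A 10. Eliminate B.
Round 3: D 9, E 12, A 10. Eliminate D.
Round 4: E 12, A 19. A has a majority.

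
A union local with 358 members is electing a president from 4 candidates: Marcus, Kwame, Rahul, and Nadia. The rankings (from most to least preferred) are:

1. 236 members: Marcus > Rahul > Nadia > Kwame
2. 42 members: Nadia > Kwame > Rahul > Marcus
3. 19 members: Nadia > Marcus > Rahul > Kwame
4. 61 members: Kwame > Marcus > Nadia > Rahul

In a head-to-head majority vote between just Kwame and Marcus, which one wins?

Marcus

Voters preferring Kwame to Marcus: 103; preferring Marcus to Kwame: 255.
Marcus wins the head-to-head.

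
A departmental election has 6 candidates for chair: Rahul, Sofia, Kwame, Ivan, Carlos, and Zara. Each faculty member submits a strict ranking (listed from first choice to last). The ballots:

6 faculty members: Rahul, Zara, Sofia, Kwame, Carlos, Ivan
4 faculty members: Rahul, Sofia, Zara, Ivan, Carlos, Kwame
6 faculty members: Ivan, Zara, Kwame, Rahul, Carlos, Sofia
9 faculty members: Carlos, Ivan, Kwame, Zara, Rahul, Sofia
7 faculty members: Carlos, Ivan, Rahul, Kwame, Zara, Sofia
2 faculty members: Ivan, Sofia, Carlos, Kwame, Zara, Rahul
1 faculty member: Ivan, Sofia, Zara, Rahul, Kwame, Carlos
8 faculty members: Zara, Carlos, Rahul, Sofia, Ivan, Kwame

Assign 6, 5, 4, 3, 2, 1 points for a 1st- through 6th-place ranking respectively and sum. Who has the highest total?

Rahul: 6·6 + 4·6 + 6·3 + 9·2 + 7·4 + 2·1 + 1·3 + 8·4 = 161
Sofia: 6·4 + 4·5 + 6·1 + 9·1 + 7·1 + 2·5 + 1·5 + 8·3 = 105
Kwame: 6·3 + 4·1 + 6·4 + 9·4 + 7·3 + 2·3 + 1·2 + 8·1 = 119
Ivan: 6·1 + 4·3 + 6·6 + 9·5 + 7·5 + 2·6 + 1·6 + 8·2 = 168
Carlos: 6·2 + 4·2 + 6·2 + 9·6 + 7·6 + 2·4 + 1·1 + 8·5 = 177
Zara: 6·5 + 4·4 + 6·5 + 9·3 + 7·2 + 2·2 + 1·4 + 8·6 = 173
Carlos has the highest Borda score (177).

Carlos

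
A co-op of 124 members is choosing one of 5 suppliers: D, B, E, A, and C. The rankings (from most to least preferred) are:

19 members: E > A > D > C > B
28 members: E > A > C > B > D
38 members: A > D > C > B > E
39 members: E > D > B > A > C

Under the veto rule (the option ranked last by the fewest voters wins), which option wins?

Last-place votes: D 28, B 19, E 38, A 0, C 39.
A is ranked last by the fewest voters, so A wins.

A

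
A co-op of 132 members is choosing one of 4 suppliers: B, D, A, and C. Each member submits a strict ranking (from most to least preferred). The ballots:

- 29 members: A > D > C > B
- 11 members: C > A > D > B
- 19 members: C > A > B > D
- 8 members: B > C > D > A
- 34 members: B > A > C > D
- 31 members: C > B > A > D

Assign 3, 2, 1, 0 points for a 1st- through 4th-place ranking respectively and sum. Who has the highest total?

C

B: 29·0 + 11·0 + 19·1 + 8·3 + 34·3 + 31·2 = 207
D: 29·2 + 11·1 + 19·0 + 8·1 + 34·0 + 31·0 = 77
A: 29·3 + 11·2 + 19·2 + 8·0 + 34·2 + 31·1 = 246
C: 29·1 + 11·3 + 19·3 + 8·2 + 34·1 + 31·3 = 262
C has the highest Borda score (262).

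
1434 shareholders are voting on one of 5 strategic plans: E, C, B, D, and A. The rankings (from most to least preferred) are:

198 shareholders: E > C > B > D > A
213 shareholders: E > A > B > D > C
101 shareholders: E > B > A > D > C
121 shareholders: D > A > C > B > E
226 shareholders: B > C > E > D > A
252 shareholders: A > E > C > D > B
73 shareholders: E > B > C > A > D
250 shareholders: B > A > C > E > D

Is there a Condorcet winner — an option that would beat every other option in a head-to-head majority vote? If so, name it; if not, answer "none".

E

E vs C: 837–597 for E.
E vs B: 837–597 for E.
E vs D: 1313–121 for E.
E vs A: 811–623 for E.
E beats every other option head-to-head.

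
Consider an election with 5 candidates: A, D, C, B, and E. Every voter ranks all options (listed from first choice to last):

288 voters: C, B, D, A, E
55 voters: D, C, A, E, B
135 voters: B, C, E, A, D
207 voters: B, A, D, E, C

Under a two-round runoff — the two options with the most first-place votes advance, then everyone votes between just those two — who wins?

C

Round 1 first-place votes: A 0, D 55, C 288, B 342, E 0.
B and C advance.
Runoff: B is preferred to C by 342 voters; C by 343.
C wins the runoff.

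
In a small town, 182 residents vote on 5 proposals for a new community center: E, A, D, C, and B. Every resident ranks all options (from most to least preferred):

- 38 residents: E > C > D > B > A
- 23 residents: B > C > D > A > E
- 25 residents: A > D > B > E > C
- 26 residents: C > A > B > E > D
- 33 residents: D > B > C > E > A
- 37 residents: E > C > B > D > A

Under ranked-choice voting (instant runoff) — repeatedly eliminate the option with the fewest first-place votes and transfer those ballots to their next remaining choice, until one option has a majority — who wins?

E

Round 1: E 75, A 25, D 33, C 26, B 23. Eliminate B.
Round 2: E 75, A 25, D 33, C 49. Eliminate A.
Round 3: E 75, D 58, C 49. Eliminate C.
Round 4: E 101, D 81. E has a majority.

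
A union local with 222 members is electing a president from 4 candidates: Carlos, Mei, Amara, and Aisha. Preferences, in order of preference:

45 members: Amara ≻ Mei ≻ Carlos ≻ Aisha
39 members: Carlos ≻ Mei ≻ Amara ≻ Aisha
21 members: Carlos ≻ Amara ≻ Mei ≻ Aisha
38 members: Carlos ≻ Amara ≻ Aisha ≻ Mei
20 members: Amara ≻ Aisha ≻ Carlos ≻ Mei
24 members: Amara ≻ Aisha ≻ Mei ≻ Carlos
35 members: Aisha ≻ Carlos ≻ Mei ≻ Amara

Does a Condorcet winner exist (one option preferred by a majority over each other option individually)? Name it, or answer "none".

Carlos vs Mei: 153–69 for Carlos.
Carlos vs Amara: 133–89 for Carlos.
Carlos vs Aisha: 143–79 for Carlos.
Carlos beats every other option head-to-head.

Carlos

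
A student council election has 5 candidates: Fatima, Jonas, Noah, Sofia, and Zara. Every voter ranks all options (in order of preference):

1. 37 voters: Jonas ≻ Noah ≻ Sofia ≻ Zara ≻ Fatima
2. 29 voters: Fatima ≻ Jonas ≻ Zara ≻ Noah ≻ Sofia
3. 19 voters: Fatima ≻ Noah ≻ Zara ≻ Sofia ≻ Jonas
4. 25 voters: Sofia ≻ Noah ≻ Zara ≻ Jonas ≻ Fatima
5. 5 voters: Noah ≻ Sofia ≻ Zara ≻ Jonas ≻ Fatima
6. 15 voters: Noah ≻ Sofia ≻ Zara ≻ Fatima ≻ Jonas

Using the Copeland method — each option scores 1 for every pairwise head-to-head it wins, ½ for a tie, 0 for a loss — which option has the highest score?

Fatima: loses to Jonas, Noah, Sofia, and Zara → score 0.
Jonas: beats Fatima, Noah, Sofia, and Zara → score 4.
Noah: beats Fatima, Sofia, and Zara; loses to Jonas → score 3.
Sofia: beats Fatima and Zara; loses to Jonas and Noah → score 2.
Zara: beats Fatima; loses to Jonas, Noah, and Sofia → score 1.
Jonas has the best pairwise record.

Jonas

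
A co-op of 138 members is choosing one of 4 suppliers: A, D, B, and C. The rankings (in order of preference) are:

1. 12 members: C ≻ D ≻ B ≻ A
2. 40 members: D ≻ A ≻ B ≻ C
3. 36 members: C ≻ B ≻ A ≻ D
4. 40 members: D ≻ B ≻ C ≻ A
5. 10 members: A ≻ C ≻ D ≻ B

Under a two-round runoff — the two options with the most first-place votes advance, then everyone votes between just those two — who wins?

Round 1 first-place votes: A 10, D 80, B 0, C 48.
D and C advance.
Runoff: D is preferred to C by 80 voters; C by 58.
D wins the runoff.

D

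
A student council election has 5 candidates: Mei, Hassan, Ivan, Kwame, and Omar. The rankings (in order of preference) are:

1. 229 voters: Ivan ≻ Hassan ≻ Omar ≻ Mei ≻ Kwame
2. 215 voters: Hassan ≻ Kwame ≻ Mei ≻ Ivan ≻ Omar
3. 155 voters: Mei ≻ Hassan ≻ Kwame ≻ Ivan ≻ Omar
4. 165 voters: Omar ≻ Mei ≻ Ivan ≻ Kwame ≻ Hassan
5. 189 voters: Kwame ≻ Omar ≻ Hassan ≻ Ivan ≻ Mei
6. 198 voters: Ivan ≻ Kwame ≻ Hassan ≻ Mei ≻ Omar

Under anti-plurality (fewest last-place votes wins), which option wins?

Ivan

Last-place votes: Mei 189, Hassan 165, Ivan 0, Kwame 229, Omar 568.
Ivan is ranked last by the fewest voters, so Ivan wins.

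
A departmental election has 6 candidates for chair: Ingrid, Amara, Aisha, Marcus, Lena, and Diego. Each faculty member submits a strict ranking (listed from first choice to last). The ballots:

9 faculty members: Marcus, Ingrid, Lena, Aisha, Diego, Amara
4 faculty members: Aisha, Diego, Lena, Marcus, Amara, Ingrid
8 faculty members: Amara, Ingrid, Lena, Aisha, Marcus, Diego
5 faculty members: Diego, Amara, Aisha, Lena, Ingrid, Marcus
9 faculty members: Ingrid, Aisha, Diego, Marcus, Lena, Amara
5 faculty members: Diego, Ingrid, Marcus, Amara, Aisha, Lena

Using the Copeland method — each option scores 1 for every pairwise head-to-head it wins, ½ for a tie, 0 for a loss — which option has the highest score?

Ingrid

Ingrid: beats Amara, Aisha, Marcus, Lena, and Diego → score 5.
Amara: loses to Ingrid, Aisha, Marcus, Lena, and Diego → score 0.
Aisha: beats Amara, Marcus, Lena, and Diego; loses to Ingrid → score 4.
Marcus: beats Amara and Lena; loses to Ingrid, Aisha, and Diego → score 2.
Lena: beats Amara; loses to Ingrid, Aisha, Marcus, and Diego → score 1.
Diego: beats Amara, Marcus, and Lena; loses to Ingrid and Aisha → score 3.
Ingrid has the best pairwise record.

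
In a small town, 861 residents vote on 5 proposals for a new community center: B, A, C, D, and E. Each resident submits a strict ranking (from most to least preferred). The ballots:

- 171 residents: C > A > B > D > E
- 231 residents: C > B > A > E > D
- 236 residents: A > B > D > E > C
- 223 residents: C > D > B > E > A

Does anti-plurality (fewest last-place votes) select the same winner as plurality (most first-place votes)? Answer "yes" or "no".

Anti-plurality — last-place votes: B 0, A 223, C 236, D 231, E 171. Winner: B.
Plurality — first-place votes: B 0, A 236, C 625, D 0, E 0. Winner: C.
The two methods disagree.

no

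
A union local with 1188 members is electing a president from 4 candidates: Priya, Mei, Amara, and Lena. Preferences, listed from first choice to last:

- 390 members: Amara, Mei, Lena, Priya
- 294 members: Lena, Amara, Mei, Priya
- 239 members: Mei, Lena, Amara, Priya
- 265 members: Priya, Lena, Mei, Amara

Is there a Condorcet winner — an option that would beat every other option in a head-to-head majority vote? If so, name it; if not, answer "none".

none

Checking pairwise contests:
Mei beats Priya 923–265.
Amara beats Mei 684–504.
Lena beats Amara 798–390.
Mei beats Lena 629–559.
Every option loses at least one head-to-head, so there is no Condorcet winner.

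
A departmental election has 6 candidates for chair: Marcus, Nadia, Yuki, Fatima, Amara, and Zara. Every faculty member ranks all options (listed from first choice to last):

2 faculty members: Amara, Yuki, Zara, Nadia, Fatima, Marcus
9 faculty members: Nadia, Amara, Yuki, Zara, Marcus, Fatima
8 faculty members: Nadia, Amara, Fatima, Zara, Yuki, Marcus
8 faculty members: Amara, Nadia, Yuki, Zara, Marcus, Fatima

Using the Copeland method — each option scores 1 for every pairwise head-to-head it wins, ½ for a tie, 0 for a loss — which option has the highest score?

Marcus: beats Fatima; loses to Nadia, Yuki, Amara, and Zara → score 1.
Nadia: beats Marcus, Yuki, Fatima, Amara, and Zara → score 5.
Yuki: beats Marcus, Fatima, and Zara; loses to Nadia and Amara → score 3.
Fatima: loses to Marcus, Nadia, Yuki, Amara, and Zara → score 0.
Amara: beats Marcus, Yuki, Fatima, and Zara; loses to Nadia → score 4.
Zara: beats Marcus and Fatima; loses to Nadia, Yuki, and Amara → score 2.
Nadia has the best pairwise record.

Nadia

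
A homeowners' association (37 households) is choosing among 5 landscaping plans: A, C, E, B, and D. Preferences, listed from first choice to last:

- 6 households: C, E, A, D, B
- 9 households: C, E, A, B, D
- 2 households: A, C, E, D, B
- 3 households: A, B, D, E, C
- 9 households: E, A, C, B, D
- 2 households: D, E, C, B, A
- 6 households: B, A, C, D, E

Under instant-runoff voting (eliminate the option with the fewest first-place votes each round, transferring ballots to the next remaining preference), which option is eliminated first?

Round 1: A 5, C 15, E 9, B 6, D 2. Eliminate D.

D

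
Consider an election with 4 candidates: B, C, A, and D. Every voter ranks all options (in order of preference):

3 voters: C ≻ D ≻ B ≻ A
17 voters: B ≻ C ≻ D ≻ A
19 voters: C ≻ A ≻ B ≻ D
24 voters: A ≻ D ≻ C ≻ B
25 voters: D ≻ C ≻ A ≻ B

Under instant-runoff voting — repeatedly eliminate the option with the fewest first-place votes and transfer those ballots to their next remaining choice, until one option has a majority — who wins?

D

Round 1: B 17, C 22, A 24, D 25. Eliminate B.
Round 2: C 39, A 24, D 25. Eliminate A.
Round 3: C 39, D 49. D has a majority.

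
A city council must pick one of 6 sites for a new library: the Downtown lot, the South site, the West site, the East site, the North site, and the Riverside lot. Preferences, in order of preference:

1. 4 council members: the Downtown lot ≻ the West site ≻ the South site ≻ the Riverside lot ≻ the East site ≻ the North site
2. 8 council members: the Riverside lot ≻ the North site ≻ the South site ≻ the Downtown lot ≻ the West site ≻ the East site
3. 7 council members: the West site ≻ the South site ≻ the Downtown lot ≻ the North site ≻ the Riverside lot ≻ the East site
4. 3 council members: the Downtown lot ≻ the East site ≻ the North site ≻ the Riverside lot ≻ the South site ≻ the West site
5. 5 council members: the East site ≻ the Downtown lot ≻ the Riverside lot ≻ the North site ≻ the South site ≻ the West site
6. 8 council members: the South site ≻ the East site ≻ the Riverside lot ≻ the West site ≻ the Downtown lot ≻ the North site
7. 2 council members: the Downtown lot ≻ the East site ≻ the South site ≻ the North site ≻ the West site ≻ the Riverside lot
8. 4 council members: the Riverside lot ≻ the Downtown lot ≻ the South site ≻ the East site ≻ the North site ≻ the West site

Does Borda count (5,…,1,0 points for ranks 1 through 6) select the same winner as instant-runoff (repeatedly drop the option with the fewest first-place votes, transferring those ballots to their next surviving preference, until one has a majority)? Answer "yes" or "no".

yes

Borda — scores: the Downtown lot 126, the South site 130, the West site 77, the East site 89, the North site 73, the Riverside lot 120. Winner: the South site.
Instant-runoff — R1 the Downtown lot 9, the South site 8, the West site 7, the East site 5, the North site 0, the Riverside lot 12 (the North site out); R2 the Downtown lot 9, the South site 8, the West site 7, the East site 5, the Riverside lot 12 (the East site out); R3 the Downtown lot 14, the South site 8, the West site 7, the Riverside lot 12 (the West site out); R4 the Downtown lot 14, the South site 15, the Riverside lot 12 (the Riverside lot out); R5 the Downtown lot 18, the South site 23 (the South site winner). Winner: the South site.
The two methods agree.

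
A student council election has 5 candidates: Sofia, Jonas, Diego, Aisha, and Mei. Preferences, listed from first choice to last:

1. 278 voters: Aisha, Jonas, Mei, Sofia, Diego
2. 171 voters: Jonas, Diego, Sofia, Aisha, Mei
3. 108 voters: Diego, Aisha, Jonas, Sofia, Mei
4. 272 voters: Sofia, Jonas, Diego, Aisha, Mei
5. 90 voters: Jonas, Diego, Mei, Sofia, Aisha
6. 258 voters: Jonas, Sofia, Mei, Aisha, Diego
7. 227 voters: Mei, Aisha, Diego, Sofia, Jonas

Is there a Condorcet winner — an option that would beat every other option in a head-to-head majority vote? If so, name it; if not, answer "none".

Jonas

Jonas vs Sofia: 905–499 for Jonas.
Jonas vs Diego: 1069–335 for Jonas.
Jonas vs Aisha: 791–613 for Jonas.
Jonas vs Mei: 1177–227 for Jonas.
Jonas beats every other option head-to-head.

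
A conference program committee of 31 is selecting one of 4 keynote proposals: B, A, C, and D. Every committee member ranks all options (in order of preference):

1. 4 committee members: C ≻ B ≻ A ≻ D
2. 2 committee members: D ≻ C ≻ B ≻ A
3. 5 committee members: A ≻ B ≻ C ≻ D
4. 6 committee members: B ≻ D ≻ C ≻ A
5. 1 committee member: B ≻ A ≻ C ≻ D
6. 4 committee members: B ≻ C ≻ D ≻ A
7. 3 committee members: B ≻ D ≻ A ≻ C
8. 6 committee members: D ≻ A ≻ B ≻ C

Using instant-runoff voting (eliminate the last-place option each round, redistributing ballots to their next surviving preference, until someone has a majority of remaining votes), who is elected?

B

Round 1: B 14, A 5, C 4, D 8. Eliminate C.
Round 2: B 18, A 5, D 8. B has a majority.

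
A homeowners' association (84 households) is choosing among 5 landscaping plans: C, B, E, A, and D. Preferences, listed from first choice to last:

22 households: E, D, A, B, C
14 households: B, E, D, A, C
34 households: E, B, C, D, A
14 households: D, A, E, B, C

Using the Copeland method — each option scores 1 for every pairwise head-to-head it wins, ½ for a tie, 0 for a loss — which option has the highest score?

E

C: loses to B, E, A, and D → score 0.
B: beats C, A, and D; loses to E → score 3.
E: beats C, B, A, and D → score 4.
A: beats C; loses to B, E, and D → score 1.
D: beats C and A; loses to B and E → score 2.
E has the best pairwise record.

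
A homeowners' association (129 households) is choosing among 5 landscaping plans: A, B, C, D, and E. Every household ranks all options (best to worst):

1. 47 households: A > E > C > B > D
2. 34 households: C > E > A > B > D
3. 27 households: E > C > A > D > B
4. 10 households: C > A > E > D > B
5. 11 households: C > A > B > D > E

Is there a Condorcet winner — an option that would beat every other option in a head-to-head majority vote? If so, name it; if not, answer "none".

Checking pairwise contests:
C beats A 82–47.
A beats B 129–0.
E beats C 74–55.
A beats D 129–0.
A beats E 68–61.
Every option loses at least one head-to-head, so there is no Condorcet winner.

none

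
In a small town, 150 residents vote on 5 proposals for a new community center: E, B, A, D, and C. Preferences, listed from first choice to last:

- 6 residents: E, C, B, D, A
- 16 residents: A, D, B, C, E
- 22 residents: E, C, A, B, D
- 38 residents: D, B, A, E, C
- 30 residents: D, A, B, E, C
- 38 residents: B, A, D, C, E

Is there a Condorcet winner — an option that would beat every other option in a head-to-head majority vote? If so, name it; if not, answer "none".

Checking pairwise contests:
B beats E 122–28.
D beats B 84–66.
B beats A 82–68.
A beats D 76–74.
E beats C 96–54.
Every option loses at least one head-to-head, so there is no Condorcet winner.

none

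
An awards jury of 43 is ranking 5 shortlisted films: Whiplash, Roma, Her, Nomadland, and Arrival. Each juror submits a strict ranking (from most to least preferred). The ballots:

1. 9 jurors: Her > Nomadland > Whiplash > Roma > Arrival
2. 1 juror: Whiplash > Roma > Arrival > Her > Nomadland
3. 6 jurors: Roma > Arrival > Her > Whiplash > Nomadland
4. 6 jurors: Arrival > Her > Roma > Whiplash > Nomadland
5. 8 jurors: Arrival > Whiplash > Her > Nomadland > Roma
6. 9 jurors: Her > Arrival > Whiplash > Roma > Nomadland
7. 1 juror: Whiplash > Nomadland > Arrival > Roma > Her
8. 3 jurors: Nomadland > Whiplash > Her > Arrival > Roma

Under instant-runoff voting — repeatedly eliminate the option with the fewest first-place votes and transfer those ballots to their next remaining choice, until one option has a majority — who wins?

Round 1: Whiplash 2, Roma 6, Her 18, Nomadland 3, Arrival 14. Eliminate Whiplash.
Round 2: Roma 7, Her 18, Nomadland 4, Arrival 14. Eliminate Nomadland.
Round 3: Roma 7, Her 21, Arrival 15. Eliminate Roma.
Round 4: Her 21, Arrival 22. Arrival has a majority.

Arrival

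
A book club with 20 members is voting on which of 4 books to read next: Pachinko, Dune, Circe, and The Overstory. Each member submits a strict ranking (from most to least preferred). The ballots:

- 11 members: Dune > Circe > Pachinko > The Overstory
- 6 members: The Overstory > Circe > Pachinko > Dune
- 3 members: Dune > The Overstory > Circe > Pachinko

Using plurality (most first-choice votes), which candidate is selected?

Dune

First-place votes: Pachinko 0, Dune 14, Circe 0, The Overstory 6.
Dune has the most first-place votes.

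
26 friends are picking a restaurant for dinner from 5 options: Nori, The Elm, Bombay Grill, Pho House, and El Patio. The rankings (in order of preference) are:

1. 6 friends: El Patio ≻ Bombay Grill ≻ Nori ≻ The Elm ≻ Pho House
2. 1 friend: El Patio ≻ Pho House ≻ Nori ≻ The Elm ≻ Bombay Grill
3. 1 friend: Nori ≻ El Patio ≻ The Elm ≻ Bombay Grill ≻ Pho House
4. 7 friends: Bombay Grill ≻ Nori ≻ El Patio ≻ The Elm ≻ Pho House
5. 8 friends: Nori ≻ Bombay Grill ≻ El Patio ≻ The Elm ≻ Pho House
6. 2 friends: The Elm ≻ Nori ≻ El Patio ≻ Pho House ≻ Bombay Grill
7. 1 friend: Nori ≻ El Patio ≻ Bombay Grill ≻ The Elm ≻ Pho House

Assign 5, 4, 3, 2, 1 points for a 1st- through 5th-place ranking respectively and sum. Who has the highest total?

Nori

Nori: 6·3 + 1·3 + 1·5 + 7·4 + 8·5 + 2·4 + 1·5 = 107
The Elm: 6·2 + 1·2 + 1·3 + 7·2 + 8·2 + 2·5 + 1·2 = 59
Bombay Grill: 6·4 + 1·1 + 1·2 + 7·5 + 8·4 + 2·1 + 1·3 = 99
Pho House: 6·1 + 1·4 + 1·1 + 7·1 + 8·1 + 2·2 + 1·1 = 31
El Patio: 6·5 + 1·5 + 1·4 + 7·3 + 8·3 + 2·3 + 1·4 = 94
Nori has the highest Borda score (107).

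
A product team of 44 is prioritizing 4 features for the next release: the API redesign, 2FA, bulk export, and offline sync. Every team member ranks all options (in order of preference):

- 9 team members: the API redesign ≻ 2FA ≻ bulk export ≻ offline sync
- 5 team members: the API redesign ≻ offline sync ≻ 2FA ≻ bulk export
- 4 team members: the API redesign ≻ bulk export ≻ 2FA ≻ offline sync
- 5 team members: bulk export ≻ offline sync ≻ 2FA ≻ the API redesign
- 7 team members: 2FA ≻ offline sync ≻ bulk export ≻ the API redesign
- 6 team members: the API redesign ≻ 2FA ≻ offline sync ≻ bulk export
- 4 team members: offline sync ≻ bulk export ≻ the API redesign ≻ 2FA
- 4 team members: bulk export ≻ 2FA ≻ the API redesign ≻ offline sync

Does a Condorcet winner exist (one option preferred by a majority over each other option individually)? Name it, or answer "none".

the API redesign

the API redesign vs 2FA: 28–16 for the API redesign.
the API redesign vs bulk export: 24–20 for the API redesign.
the API redesign vs offline sync: 28–16 for the API redesign.
the API redesign beats every other option head-to-head.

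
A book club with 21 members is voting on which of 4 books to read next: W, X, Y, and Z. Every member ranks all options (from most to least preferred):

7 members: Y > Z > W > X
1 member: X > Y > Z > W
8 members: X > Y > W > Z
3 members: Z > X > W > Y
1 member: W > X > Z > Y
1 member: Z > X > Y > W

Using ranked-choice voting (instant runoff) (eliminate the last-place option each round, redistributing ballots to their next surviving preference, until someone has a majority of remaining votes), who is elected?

Round 1: W 1, X 9, Y 7, Z 4. Eliminate W.
Round 2: X 10, Y 7, Z 4. Eliminate Z.
Round 3: X 14, Y 7. X has a majority.

X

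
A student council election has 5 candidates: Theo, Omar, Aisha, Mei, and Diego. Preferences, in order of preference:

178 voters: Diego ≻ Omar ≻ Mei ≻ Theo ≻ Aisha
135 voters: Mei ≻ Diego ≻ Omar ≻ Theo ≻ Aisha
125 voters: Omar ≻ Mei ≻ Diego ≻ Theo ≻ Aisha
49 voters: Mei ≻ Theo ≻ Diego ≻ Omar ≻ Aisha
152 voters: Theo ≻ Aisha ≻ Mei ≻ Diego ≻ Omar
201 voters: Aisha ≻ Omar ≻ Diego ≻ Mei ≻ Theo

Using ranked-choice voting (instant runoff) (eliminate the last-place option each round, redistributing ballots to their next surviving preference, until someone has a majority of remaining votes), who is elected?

Mei

Round 1: Theo 152, Omar 125, Aisha 201, Mei 184, Diego 178. Eliminate Omar.
Round 2: Theo 152, Aisha 201, Mei 309, Diego 178. Eliminate Theo.
Round 3: Aisha 353, Mei 309, Diego 178. Eliminate Diego.
Round 4: Aisha 353, Mei 487. Mei has a majority.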